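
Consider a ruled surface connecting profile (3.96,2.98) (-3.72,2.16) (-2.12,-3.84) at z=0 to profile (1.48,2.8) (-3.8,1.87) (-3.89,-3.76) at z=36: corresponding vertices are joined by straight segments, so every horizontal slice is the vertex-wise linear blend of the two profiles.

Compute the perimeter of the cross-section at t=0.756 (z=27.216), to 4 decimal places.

Cross-section at t=0.756: each vertex is (1-t)·p0[i] + t·p1[i].
  v1: (1-0.756)·(3.96,2.98) + 0.756·(1.48,2.8) = (2.0851,2.8439)
  v2: (1-0.756)·(-3.72,2.16) + 0.756·(-3.8,1.87) = (-3.7805,1.9408)
  v3: (1-0.756)·(-2.12,-3.84) + 0.756·(-3.89,-3.76) = (-3.4581,-3.7795)
Perimeter = Σ |v_{i+1} − v_i|:
  edge 1→2: √(-5.8656² + -0.9032²) = 5.9347 (running 5.9347)
  edge 2→3: √(0.3224² + -5.7203²) = 5.7294 (running 11.6641)
  edge 3→1: √(5.5432² + 6.6234²) = 8.6370 (running 20.3011)
Perimeter = 20.3011

Perimeter at t=0.756: 20.3011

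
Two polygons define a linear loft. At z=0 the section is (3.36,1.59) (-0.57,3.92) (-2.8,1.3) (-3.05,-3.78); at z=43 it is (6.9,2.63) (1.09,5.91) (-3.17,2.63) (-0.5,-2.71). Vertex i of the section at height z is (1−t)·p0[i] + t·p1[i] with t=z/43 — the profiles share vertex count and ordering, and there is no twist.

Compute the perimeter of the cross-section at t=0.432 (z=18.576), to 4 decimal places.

Perimeter at t=0.432: 23.7068

Cross-section at t=0.432: each vertex is (1-t)·p0[i] + t·p1[i].
  v1: (1-0.432)·(3.36,1.59) + 0.432·(6.9,2.63) = (4.8893,2.0393)
  v2: (1-0.432)·(-0.57,3.92) + 0.432·(1.09,5.91) = (0.1471,4.7797)
  v3: (1-0.432)·(-2.8,1.3) + 0.432·(-3.17,2.63) = (-2.9598,1.8746)
  v4: (1-0.432)·(-3.05,-3.78) + 0.432·(-0.5,-2.71) = (-1.9484,-3.3178)
Perimeter = Σ |v_{i+1} − v_i|:
  edge 1→2: √(-4.7422² + 2.7404²) = 5.4770 (running 5.4770)
  edge 2→3: √(-3.1070² + -2.9051²) = 4.2536 (running 9.7306)
  edge 3→4: √(1.0114² + -5.1923²) = 5.2899 (running 15.0205)
  edge 4→1: √(6.8377² + 5.3570²) = 8.6863 (running 23.7068)
Perimeter = 23.7068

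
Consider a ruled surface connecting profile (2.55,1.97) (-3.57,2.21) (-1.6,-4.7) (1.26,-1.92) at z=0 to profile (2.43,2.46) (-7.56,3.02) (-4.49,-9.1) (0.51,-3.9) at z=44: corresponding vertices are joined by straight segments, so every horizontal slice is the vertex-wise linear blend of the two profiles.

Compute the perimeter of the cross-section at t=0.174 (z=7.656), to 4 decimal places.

Perimeter at t=0.174: 23.9997

Cross-section at t=0.174: each vertex is (1-t)·p0[i] + t·p1[i].
  v1: (1-0.174)·(2.55,1.97) + 0.174·(2.43,2.46) = (2.5291,2.0553)
  v2: (1-0.174)·(-3.57,2.21) + 0.174·(-7.56,3.02) = (-4.2643,2.3509)
  v3: (1-0.174)·(-1.6,-4.7) + 0.174·(-4.49,-9.1) = (-2.1029,-5.4656)
  v4: (1-0.174)·(1.26,-1.92) + 0.174·(0.51,-3.9) = (1.1295,-2.2645)
Perimeter = Σ |v_{i+1} − v_i|:
  edge 1→2: √(-6.7934² + 0.2957²) = 6.7998 (running 6.7998)
  edge 2→3: √(2.1614² + -7.8165²) = 8.1099 (running 14.9097)
  edge 3→4: √(3.2324² + 3.2011²) = 4.5492 (running 19.4589)
  edge 4→1: √(1.3996² + 4.3198²) = 4.5409 (running 23.9997)
Perimeter = 23.9997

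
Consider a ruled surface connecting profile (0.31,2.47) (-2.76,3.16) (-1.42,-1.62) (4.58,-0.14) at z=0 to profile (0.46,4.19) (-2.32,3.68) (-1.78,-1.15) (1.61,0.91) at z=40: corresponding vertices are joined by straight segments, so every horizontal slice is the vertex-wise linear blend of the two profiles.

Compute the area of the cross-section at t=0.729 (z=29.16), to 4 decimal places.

Cross-section at t=0.729: each vertex is (1-t)·p0[i] + t·p1[i].
  v1: (1-0.729)·(0.31,2.47) + 0.729·(0.46,4.19) = (0.4194,3.7239)
  v2: (1-0.729)·(-2.76,3.16) + 0.729·(-2.32,3.68) = (-2.4392,3.5391)
  v3: (1-0.729)·(-1.42,-1.62) + 0.729·(-1.78,-1.15) = (-1.6824,-1.2774)
  v4: (1-0.729)·(4.58,-0.14) + 0.729·(1.61,0.91) = (2.4149,0.6255)
Shoelace sum Σ(x_i·y_{i+1} − x_{i+1}·y_i):
  i=1: 0.4194·3.5391 − -2.4392·3.7239 = +10.5676 (running +10.5676)
  i=2: -2.4392·-1.2774 − -1.6824·3.5391 = +9.0701 (running +19.6377)
  i=3: -1.6824·0.6255 − 2.4149·-1.2774 = +2.0324 (running +21.6701)
  i=4: 2.4149·3.7239 − 0.4194·0.6255 = +8.7304 (running +30.4005)
Area = |Σ|/2 = |30.4005|/2 = 15.2002

Area at t=0.729: 15.2002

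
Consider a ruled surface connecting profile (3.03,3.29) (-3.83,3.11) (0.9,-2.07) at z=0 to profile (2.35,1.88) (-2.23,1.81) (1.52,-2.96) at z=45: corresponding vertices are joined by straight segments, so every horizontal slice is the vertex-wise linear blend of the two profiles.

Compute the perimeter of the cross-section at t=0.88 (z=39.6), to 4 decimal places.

Cross-section at t=0.88: each vertex is (1-t)·p0[i] + t·p1[i].
  v1: (1-0.88)·(3.03,3.29) + 0.88·(2.35,1.88) = (2.4316,2.0492)
  v2: (1-0.88)·(-3.83,3.11) + 0.88·(-2.23,1.81) = (-2.4220,1.9660)
  v3: (1-0.88)·(0.9,-2.07) + 0.88·(1.52,-2.96) = (1.4456,-2.8532)
Perimeter = Σ |v_{i+1} − v_i|:
  edge 1→2: √(-4.8536² + -0.0832²) = 4.8543 (running 4.8543)
  edge 2→3: √(3.8676² + -4.8192²) = 6.1792 (running 11.0336)
  edge 3→1: √(0.9860² + 4.9024²) = 5.0006 (running 16.0341)
Perimeter = 16.0341

Perimeter at t=0.88: 16.0341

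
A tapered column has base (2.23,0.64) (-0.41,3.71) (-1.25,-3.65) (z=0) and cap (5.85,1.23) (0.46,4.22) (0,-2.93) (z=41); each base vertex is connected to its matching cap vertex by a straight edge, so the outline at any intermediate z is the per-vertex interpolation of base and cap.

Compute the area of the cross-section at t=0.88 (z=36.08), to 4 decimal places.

Cross-section at t=0.88: each vertex is (1-t)·p0[i] + t·p1[i].
  v1: (1-0.88)·(2.23,0.64) + 0.88·(5.85,1.23) = (5.4156,1.1592)
  v2: (1-0.88)·(-0.41,3.71) + 0.88·(0.46,4.22) = (0.3556,4.1588)
  v3: (1-0.88)·(-1.25,-3.65) + 0.88·(0,-2.93) = (-0.1500,-3.0164)
Shoelace sum Σ(x_i·y_{i+1} − x_{i+1}·y_i):
  i=1: 5.4156·4.1588 − 0.3556·1.1592 = +22.1102 (running +22.1102)
  i=2: 0.3556·-3.0164 − -0.1500·4.1588 = -0.4488 (running +21.6614)
  i=3: -0.1500·1.1592 − 5.4156·-3.0164 = +16.1617 (running +37.8231)
Area = |Σ|/2 = |37.8231|/2 = 18.9116

Area at t=0.88: 18.9116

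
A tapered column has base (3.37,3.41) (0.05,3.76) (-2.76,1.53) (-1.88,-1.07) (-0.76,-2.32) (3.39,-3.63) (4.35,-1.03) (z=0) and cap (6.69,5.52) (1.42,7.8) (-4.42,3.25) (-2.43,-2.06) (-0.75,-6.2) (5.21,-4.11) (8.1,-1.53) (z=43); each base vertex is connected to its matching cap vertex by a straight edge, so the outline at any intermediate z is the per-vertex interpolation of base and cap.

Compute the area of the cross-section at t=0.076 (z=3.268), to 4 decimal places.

Area at t=0.076: 41.2408

Cross-section at t=0.076: each vertex is (1-t)·p0[i] + t·p1[i].
  v1: (1-0.076)·(3.37,3.41) + 0.076·(6.69,5.52) = (3.6223,3.5704)
  v2: (1-0.076)·(0.05,3.76) + 0.076·(1.42,7.8) = (0.1541,4.0670)
  v3: (1-0.076)·(-2.76,1.53) + 0.076·(-4.42,3.25) = (-2.8862,1.6607)
  v4: (1-0.076)·(-1.88,-1.07) + 0.076·(-2.43,-2.06) = (-1.9218,-1.1452)
  v5: (1-0.076)·(-0.76,-2.32) + 0.076·(-0.75,-6.2) = (-0.7592,-2.6149)
  v6: (1-0.076)·(3.39,-3.63) + 0.076·(5.21,-4.11) = (3.5283,-3.6665)
  v7: (1-0.076)·(4.35,-1.03) + 0.076·(8.1,-1.53) = (4.6350,-1.0680)
Shoelace sum Σ(x_i·y_{i+1} − x_{i+1}·y_i):
  i=1: 3.6223·4.0670 − 0.1541·3.5704 = +14.1819 (running +14.1819)
  i=2: 0.1541·1.6607 − -2.8862·4.0670 = +11.9941 (running +26.1759)
  i=3: -2.8862·-1.1452 − -1.9218·1.6607 = +6.4969 (running +32.6729)
  i=4: -1.9218·-2.6149 − -0.7592·-1.1452 = +4.1558 (running +36.8286)
  i=5: -0.7592·-3.6665 − 3.5283·-2.6149 = +12.0099 (running +48.8385)
  i=6: 3.5283·-1.0680 − 4.6350·-3.6665 = +13.2259 (running +62.0644)
  i=7: 4.6350·3.5704 − 3.6223·-1.0680 = +20.4173 (running +82.4816)
Area = |Σ|/2 = |82.4816|/2 = 41.2408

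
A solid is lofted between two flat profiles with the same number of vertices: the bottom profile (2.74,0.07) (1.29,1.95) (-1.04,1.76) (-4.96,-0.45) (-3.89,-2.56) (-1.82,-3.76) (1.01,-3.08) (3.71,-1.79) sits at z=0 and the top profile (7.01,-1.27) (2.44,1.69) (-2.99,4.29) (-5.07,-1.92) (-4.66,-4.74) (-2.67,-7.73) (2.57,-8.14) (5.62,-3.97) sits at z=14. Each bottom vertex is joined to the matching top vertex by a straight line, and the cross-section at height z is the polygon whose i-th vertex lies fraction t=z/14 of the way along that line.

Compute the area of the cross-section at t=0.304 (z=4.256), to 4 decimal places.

Cross-section at t=0.304: each vertex is (1-t)·p0[i] + t·p1[i].
  v1: (1-0.304)·(2.74,0.07) + 0.304·(7.01,-1.27) = (4.0381,-0.3374)
  v2: (1-0.304)·(1.29,1.95) + 0.304·(2.44,1.69) = (1.6396,1.8710)
  v3: (1-0.304)·(-1.04,1.76) + 0.304·(-2.99,4.29) = (-1.6328,2.5291)
  v4: (1-0.304)·(-4.96,-0.45) + 0.304·(-5.07,-1.92) = (-4.9934,-0.8969)
  v5: (1-0.304)·(-3.89,-2.56) + 0.304·(-4.66,-4.74) = (-4.1241,-3.2227)
  v6: (1-0.304)·(-1.82,-3.76) + 0.304·(-2.67,-7.73) = (-2.0784,-4.9669)
  v7: (1-0.304)·(1.01,-3.08) + 0.304·(2.57,-8.14) = (1.4842,-4.6182)
  v8: (1-0.304)·(3.71,-1.79) + 0.304·(5.62,-3.97) = (4.2906,-2.4527)
Shoelace sum Σ(x_i·y_{i+1} − x_{i+1}·y_i):
  i=1: 4.0381·1.8710 − 1.6396·-0.3374 = +8.1082 (running +8.1082)
  i=2: 1.6396·2.5291 − -1.6328·1.8710 = +7.2016 (running +15.3099)
  i=3: -1.6328·-0.8969 − -4.9934·2.5291 = +14.0934 (running +29.4033)
  i=4: -4.9934·-3.2227 − -4.1241·-0.8969 = +12.3937 (running +41.7970)
  i=5: -4.1241·-4.9669 − -2.0784·-3.2227 = +13.7857 (running +55.5827)
  i=6: -2.0784·-4.6182 − 1.4842·-4.9669 = +16.9706 (running +72.5533)
  i=7: 1.4842·-2.4527 − 4.2906·-4.6182 = +16.1748 (running +88.7280)
  i=8: 4.2906·-0.3374 − 4.0381·-2.4527 = +8.4568 (running +97.1848)
Area = |Σ|/2 = |97.1848|/2 = 48.5924

Area at t=0.304: 48.5924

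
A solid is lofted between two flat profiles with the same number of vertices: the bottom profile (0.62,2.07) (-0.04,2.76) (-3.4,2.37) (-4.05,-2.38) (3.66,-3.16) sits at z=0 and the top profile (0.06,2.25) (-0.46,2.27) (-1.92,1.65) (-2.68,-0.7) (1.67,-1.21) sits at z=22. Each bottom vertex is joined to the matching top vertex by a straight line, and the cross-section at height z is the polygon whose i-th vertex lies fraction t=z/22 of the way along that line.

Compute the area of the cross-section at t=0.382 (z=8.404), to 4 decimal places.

Area at t=0.382: 20.7013

Cross-section at t=0.382: each vertex is (1-t)·p0[i] + t·p1[i].
  v1: (1-0.382)·(0.62,2.07) + 0.382·(0.06,2.25) = (0.4061,2.1388)
  v2: (1-0.382)·(-0.04,2.76) + 0.382·(-0.46,2.27) = (-0.2004,2.5728)
  v3: (1-0.382)·(-3.4,2.37) + 0.382·(-1.92,1.65) = (-2.8346,2.0950)
  v4: (1-0.382)·(-4.05,-2.38) + 0.382·(-2.68,-0.7) = (-3.5267,-1.7382)
  v5: (1-0.382)·(3.66,-3.16) + 0.382·(1.67,-1.21) = (2.8998,-2.4151)
Shoelace sum Σ(x_i·y_{i+1} − x_{i+1}·y_i):
  i=1: 0.4061·2.5728 − -0.2004·2.1388 = +1.4735 (running +1.4735)
  i=2: -0.2004·2.0950 − -2.8346·2.5728 = +6.8731 (running +8.3466)
  i=3: -2.8346·-1.7382 − -3.5267·2.0950 = +12.3155 (running +20.6621)
  i=4: -3.5267·-2.4151 − 2.8998·-1.7382 = +13.5578 (running +34.2199)
  i=5: 2.8998·2.1388 − 0.4061·-2.4151 = +7.1827 (running +41.4026)
Area = |Σ|/2 = |41.4026|/2 = 20.7013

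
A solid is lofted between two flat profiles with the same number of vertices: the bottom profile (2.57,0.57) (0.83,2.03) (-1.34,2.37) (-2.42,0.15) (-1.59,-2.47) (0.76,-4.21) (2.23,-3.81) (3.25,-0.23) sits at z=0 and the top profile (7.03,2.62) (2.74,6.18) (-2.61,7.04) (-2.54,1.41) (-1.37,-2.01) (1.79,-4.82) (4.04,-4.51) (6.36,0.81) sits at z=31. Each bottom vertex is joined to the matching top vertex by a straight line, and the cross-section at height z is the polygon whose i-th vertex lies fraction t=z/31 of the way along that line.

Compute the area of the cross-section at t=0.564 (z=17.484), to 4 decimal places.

Area at t=0.564: 51.3675

Cross-section at t=0.564: each vertex is (1-t)·p0[i] + t·p1[i].
  v1: (1-0.564)·(2.57,0.57) + 0.564·(7.03,2.62) = (5.0854,1.7262)
  v2: (1-0.564)·(0.83,2.03) + 0.564·(2.74,6.18) = (1.9072,4.3706)
  v3: (1-0.564)·(-1.34,2.37) + 0.564·(-2.61,7.04) = (-2.0563,5.0039)
  v4: (1-0.564)·(-2.42,0.15) + 0.564·(-2.54,1.41) = (-2.4877,0.8606)
  v5: (1-0.564)·(-1.59,-2.47) + 0.564·(-1.37,-2.01) = (-1.4659,-2.2106)
  v6: (1-0.564)·(0.76,-4.21) + 0.564·(1.79,-4.82) = (1.3409,-4.5540)
  v7: (1-0.564)·(2.23,-3.81) + 0.564·(4.04,-4.51) = (3.2508,-4.2048)
  v8: (1-0.564)·(3.25,-0.23) + 0.564·(6.36,0.81) = (5.0040,0.3566)
Shoelace sum Σ(x_i·y_{i+1} − x_{i+1}·y_i):
  i=1: 5.0854·4.3706 − 1.9072·1.7262 = +18.9341 (running +18.9341)
  i=2: 1.9072·5.0039 − -2.0563·4.3706 = +18.5308 (running +37.4649)
  i=3: -2.0563·0.8606 − -2.4877·5.0039 = +10.6783 (running +48.1433)
  i=4: -2.4877·-2.2106 − -1.4659·0.8606 = +6.7608 (running +54.9041)
  i=5: -1.4659·-4.5540 − 1.3409·-2.2106 = +9.6400 (running +64.5441)
  i=6: 1.3409·-4.2048 − 3.2508·-4.5540 = +9.1662 (running +73.7103)
  i=7: 3.2508·0.3566 − 5.0040·-4.2048 = +22.2001 (running +95.9104)
  i=8: 5.0040·1.7262 − 5.0854·0.3566 = +6.8247 (running +102.7351)
Area = |Σ|/2 = |102.7351|/2 = 51.3675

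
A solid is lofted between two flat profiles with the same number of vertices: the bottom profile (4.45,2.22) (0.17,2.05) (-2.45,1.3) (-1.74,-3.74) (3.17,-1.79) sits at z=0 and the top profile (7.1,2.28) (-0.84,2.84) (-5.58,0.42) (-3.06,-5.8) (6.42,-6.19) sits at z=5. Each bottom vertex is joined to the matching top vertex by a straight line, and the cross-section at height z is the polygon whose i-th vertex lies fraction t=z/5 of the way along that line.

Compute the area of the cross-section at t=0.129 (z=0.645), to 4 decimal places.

Area at t=0.129: 34.1419

Cross-section at t=0.129: each vertex is (1-t)·p0[i] + t·p1[i].
  v1: (1-0.129)·(4.45,2.22) + 0.129·(7.1,2.28) = (4.7919,2.2277)
  v2: (1-0.129)·(0.17,2.05) + 0.129·(-0.84,2.84) = (0.0397,2.1519)
  v3: (1-0.129)·(-2.45,1.3) + 0.129·(-5.58,0.42) = (-2.8538,1.1865)
  v4: (1-0.129)·(-1.74,-3.74) + 0.129·(-3.06,-5.8) = (-1.9103,-4.0057)
  v5: (1-0.129)·(3.17,-1.79) + 0.129·(6.42,-6.19) = (3.5893,-2.3576)
Shoelace sum Σ(x_i·y_{i+1} − x_{i+1}·y_i):
  i=1: 4.7919·2.1519 − 0.0397·2.2277 = +10.2232 (running +10.2232)
  i=2: 0.0397·1.1865 − -2.8538·2.1519 = +6.1882 (running +16.4113)
  i=3: -2.8538·-4.0057 − -1.9103·1.1865 = +13.6980 (running +30.1093)
  i=4: -1.9103·-2.3576 − 3.5893·-4.0057 = +18.8813 (running +48.9906)
  i=5: 3.5893·2.2277 − 4.7919·-2.3576 = +19.2932 (running +68.2838)
Area = |Σ|/2 = |68.2838|/2 = 34.1419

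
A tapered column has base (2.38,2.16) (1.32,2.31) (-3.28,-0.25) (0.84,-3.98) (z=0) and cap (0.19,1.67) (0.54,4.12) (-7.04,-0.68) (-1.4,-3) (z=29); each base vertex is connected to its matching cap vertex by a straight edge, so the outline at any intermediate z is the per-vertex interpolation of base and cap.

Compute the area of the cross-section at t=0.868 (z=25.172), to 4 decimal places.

Cross-section at t=0.868: each vertex is (1-t)·p0[i] + t·p1[i].
  v1: (1-0.868)·(2.38,2.16) + 0.868·(0.19,1.67) = (0.4791,1.7347)
  v2: (1-0.868)·(1.32,2.31) + 0.868·(0.54,4.12) = (0.6430,3.8811)
  v3: (1-0.868)·(-3.28,-0.25) + 0.868·(-7.04,-0.68) = (-6.5437,-0.6232)
  v4: (1-0.868)·(0.84,-3.98) + 0.868·(-1.4,-3) = (-1.1043,-3.1294)
Shoelace sum Σ(x_i·y_{i+1} − x_{i+1}·y_i):
  i=1: 0.4791·3.8811 − 0.6430·1.7347 = +0.7440 (running +0.7440)
  i=2: 0.6430·-0.6232 − -6.5437·3.8811 = +24.9958 (running +25.7398)
  i=3: -6.5437·-3.1294 − -1.1043·-0.6232 = +19.7893 (running +45.5291)
  i=4: -1.1043·1.7347 − 0.4791·-3.1294 = -0.4164 (running +45.1127)
Area = |Σ|/2 = |45.1127|/2 = 22.5563

Area at t=0.868: 22.5563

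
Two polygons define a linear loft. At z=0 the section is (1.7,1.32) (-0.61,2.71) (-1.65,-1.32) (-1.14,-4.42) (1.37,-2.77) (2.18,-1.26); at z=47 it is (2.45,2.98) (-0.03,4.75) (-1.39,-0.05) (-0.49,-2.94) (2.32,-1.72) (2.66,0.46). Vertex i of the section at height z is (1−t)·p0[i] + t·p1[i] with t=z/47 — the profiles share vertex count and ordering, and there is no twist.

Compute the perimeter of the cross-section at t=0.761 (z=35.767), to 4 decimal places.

Cross-section at t=0.761: each vertex is (1-t)·p0[i] + t·p1[i].
  v1: (1-0.761)·(1.7,1.32) + 0.761·(2.45,2.98) = (2.2708,2.5833)
  v2: (1-0.761)·(-0.61,2.71) + 0.761·(-0.03,4.75) = (-0.1686,4.2624)
  v3: (1-0.761)·(-1.65,-1.32) + 0.761·(-1.39,-0.05) = (-1.4521,-0.3535)
  v4: (1-0.761)·(-1.14,-4.42) + 0.761·(-0.49,-2.94) = (-0.6453,-3.2937)
  v5: (1-0.761)·(1.37,-2.77) + 0.761·(2.32,-1.72) = (2.0930,-1.9710)
  v6: (1-0.761)·(2.18,-1.26) + 0.761·(2.66,0.46) = (2.5453,0.0489)
Perimeter = Σ |v_{i+1} − v_i|:
  edge 1→2: √(-2.4394² + 1.6792²) = 2.9614 (running 2.9614)
  edge 2→3: √(-1.2835² + -4.6160²) = 4.7911 (running 7.7525)
  edge 3→4: √(0.8068² + -2.9402²) = 3.0489 (running 10.8014)
  edge 4→5: √(2.7383² + 1.3228²) = 3.0411 (running 13.8425)
  edge 5→6: √(0.4523² + 2.0199²) = 2.0699 (running 15.9124)
  edge 6→1: √(-0.2745² + 2.5343²) = 2.5492 (running 18.4615)
Perimeter = 18.4615

Perimeter at t=0.761: 18.4615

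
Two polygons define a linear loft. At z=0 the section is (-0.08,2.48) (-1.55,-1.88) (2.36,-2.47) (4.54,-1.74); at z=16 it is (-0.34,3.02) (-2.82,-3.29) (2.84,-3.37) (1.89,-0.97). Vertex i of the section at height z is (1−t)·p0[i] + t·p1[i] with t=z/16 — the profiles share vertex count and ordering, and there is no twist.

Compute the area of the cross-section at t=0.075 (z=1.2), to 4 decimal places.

Cross-section at t=0.075: each vertex is (1-t)·p0[i] + t·p1[i].
  v1: (1-0.075)·(-0.08,2.48) + 0.075·(-0.34,3.02) = (-0.0995,2.5205)
  v2: (1-0.075)·(-1.55,-1.88) + 0.075·(-2.82,-3.29) = (-1.6453,-1.9857)
  v3: (1-0.075)·(2.36,-2.47) + 0.075·(2.84,-3.37) = (2.3960,-2.5375)
  v4: (1-0.075)·(4.54,-1.74) + 0.075·(1.89,-0.97) = (4.3413,-1.6823)
Shoelace sum Σ(x_i·y_{i+1} − x_{i+1}·y_i):
  i=1: -0.0995·-1.9857 − -1.6453·2.5205 = +4.3444 (running +4.3444)
  i=2: -1.6453·-2.5375 − 2.3960·-1.9857 = +8.9327 (running +13.2771)
  i=3: 2.3960·-1.6823 − 4.3413·-2.5375 = +6.9853 (running +20.2624)
  i=4: 4.3413·2.5205 − -0.0995·-1.6823 = +10.7747 (running +31.0371)
Area = |Σ|/2 = |31.0371|/2 = 15.5186

Area at t=0.075: 15.5186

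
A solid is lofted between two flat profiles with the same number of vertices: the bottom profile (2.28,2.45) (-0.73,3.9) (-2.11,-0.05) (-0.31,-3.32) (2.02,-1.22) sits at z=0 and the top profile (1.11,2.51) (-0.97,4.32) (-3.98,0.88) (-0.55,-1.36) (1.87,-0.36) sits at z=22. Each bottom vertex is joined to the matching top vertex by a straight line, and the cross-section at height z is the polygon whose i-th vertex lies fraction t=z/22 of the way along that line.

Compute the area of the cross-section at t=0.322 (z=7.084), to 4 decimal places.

Cross-section at t=0.322: each vertex is (1-t)·p0[i] + t·p1[i].
  v1: (1-0.322)·(2.28,2.45) + 0.322·(1.11,2.51) = (1.9033,2.4693)
  v2: (1-0.322)·(-0.73,3.9) + 0.322·(-0.97,4.32) = (-0.8073,4.0352)
  v3: (1-0.322)·(-2.11,-0.05) + 0.322·(-3.98,0.88) = (-2.7121,0.2495)
  v4: (1-0.322)·(-0.31,-3.32) + 0.322·(-0.55,-1.36) = (-0.3873,-2.6889)
  v5: (1-0.322)·(2.02,-1.22) + 0.322·(1.87,-0.36) = (1.9717,-0.9431)
Shoelace sum Σ(x_i·y_{i+1} − x_{i+1}·y_i):
  i=1: 1.9033·4.0352 − -0.8073·2.4693 = +9.6735 (running +9.6735)
  i=2: -0.8073·0.2495 − -2.7121·4.0352 = +10.7428 (running +20.4163)
  i=3: -2.7121·-2.6889 − -0.3873·0.2495 = +7.3892 (running +27.8055)
  i=4: -0.3873·-0.9431 − 1.9717·-2.6889 = +5.6669 (running +33.4724)
  i=5: 1.9717·2.4693 − 1.9033·-0.9431 = +6.6637 (running +40.1361)
Area = |Σ|/2 = |40.1361|/2 = 20.0681

Area at t=0.322: 20.0681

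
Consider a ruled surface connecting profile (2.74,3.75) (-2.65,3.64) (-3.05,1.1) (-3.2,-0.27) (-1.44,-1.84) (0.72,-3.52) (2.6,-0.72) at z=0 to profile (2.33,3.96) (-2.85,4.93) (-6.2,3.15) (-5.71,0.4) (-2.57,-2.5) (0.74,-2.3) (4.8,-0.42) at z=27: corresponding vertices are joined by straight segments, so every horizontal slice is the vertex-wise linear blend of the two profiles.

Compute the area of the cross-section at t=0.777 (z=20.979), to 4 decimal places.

Area at t=0.777: 50.9184

Cross-section at t=0.777: each vertex is (1-t)·p0[i] + t·p1[i].
  v1: (1-0.777)·(2.74,3.75) + 0.777·(2.33,3.96) = (2.4214,3.9132)
  v2: (1-0.777)·(-2.65,3.64) + 0.777·(-2.85,4.93) = (-2.8054,4.6423)
  v3: (1-0.777)·(-3.05,1.1) + 0.777·(-6.2,3.15) = (-5.4976,2.6928)
  v4: (1-0.777)·(-3.2,-0.27) + 0.777·(-5.71,0.4) = (-5.1503,0.2506)
  v5: (1-0.777)·(-1.44,-1.84) + 0.777·(-2.57,-2.5) = (-2.3180,-2.3528)
  v6: (1-0.777)·(0.72,-3.52) + 0.777·(0.74,-2.3) = (0.7355,-2.5721)
  v7: (1-0.777)·(2.6,-0.72) + 0.777·(4.8,-0.42) = (4.3094,-0.4869)
Shoelace sum Σ(x_i·y_{i+1} − x_{i+1}·y_i):
  i=1: 2.4214·4.6423 − -2.8054·3.9132 = +22.2191 (running +22.2191)
  i=2: -2.8054·2.6928 − -5.4976·4.6423 = +17.9669 (running +40.1860)
  i=3: -5.4976·0.2506 − -5.1503·2.6928 = +12.4913 (running +52.6773)
  i=4: -5.1503·-2.3528 − -2.3180·0.2506 = +12.6985 (running +65.3758)
  i=5: -2.3180·-2.5721 − 0.7355·-2.3528 = +7.6927 (running +73.0685)
  i=6: 0.7355·-0.4869 − 4.3094·-2.5721 = +10.7259 (running +83.7944)
  i=7: 4.3094·3.9132 − 2.4214·-0.4869 = +18.0424 (running +101.8368)
Area = |Σ|/2 = |101.8368|/2 = 50.9184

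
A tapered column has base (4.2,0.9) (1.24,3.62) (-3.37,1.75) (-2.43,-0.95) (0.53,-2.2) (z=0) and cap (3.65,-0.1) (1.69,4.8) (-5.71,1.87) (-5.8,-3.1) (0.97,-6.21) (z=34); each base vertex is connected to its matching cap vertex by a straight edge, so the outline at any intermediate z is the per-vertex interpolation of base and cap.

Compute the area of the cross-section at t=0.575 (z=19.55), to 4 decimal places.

Area at t=0.575: 48.3014

Cross-section at t=0.575: each vertex is (1-t)·p0[i] + t·p1[i].
  v1: (1-0.575)·(4.2,0.9) + 0.575·(3.65,-0.1) = (3.8838,0.3250)
  v2: (1-0.575)·(1.24,3.62) + 0.575·(1.69,4.8) = (1.4987,4.2985)
  v3: (1-0.575)·(-3.37,1.75) + 0.575·(-5.71,1.87) = (-4.7155,1.8190)
  v4: (1-0.575)·(-2.43,-0.95) + 0.575·(-5.8,-3.1) = (-4.3678,-2.1862)
  v5: (1-0.575)·(0.53,-2.2) + 0.575·(0.97,-6.21) = (0.7830,-4.5057)
Shoelace sum Σ(x_i·y_{i+1} − x_{i+1}·y_i):
  i=1: 3.8838·4.2985 − 1.4987·0.3250 = +16.2072 (running +16.2072)
  i=2: 1.4987·1.8190 − -4.7155·4.2985 = +22.9958 (running +39.2030)
  i=3: -4.7155·-2.1862 − -4.3678·1.8190 = +18.2542 (running +57.4572)
  i=4: -4.3678·-4.5057 − 0.7830·-2.1862 = +21.3918 (running +78.8490)
  i=5: 0.7830·0.3250 − 3.8838·-4.5057 = +17.7537 (running +96.6027)
Area = |Σ|/2 = |96.6027|/2 = 48.3014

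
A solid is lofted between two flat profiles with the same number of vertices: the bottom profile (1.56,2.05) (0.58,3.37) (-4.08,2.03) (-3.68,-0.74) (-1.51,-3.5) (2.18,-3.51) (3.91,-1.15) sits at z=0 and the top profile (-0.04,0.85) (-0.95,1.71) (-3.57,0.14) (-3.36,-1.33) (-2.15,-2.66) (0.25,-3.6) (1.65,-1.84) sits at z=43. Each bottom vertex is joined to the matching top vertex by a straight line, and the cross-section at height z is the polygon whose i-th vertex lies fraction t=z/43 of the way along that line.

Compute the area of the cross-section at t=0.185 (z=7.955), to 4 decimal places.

Area at t=0.185: 33.0275

Cross-section at t=0.185: each vertex is (1-t)·p0[i] + t·p1[i].
  v1: (1-0.185)·(1.56,2.05) + 0.185·(-0.04,0.85) = (1.2640,1.8280)
  v2: (1-0.185)·(0.58,3.37) + 0.185·(-0.95,1.71) = (0.2969,3.0629)
  v3: (1-0.185)·(-4.08,2.03) + 0.185·(-3.57,0.14) = (-3.9856,1.6803)
  v4: (1-0.185)·(-3.68,-0.74) + 0.185·(-3.36,-1.33) = (-3.6208,-0.8491)
  v5: (1-0.185)·(-1.51,-3.5) + 0.185·(-2.15,-2.66) = (-1.6284,-3.3446)
  v6: (1-0.185)·(2.18,-3.51) + 0.185·(0.25,-3.6) = (1.8229,-3.5266)
  v7: (1-0.185)·(3.91,-1.15) + 0.185·(1.65,-1.84) = (3.4919,-1.2776)
Shoelace sum Σ(x_i·y_{i+1} − x_{i+1}·y_i):
  i=1: 1.2640·3.0629 − 0.2969·1.8280 = +3.3287 (running +3.3287)
  i=2: 0.2969·1.6803 − -3.9856·3.0629 = +12.7066 (running +16.0353)
  i=3: -3.9856·-0.8491 − -3.6208·1.6803 = +9.4686 (running +25.5039)
  i=4: -3.6208·-3.3446 − -1.6284·-0.8491 = +10.7274 (running +36.2313)
  i=5: -1.6284·-3.5266 − 1.8229·-3.3446 = +11.8398 (running +48.0711)
  i=6: 1.8229·-1.2776 − 3.4919·-3.5266 = +9.9856 (running +58.0568)
  i=7: 3.4919·1.8280 − 1.2640·-1.2776 = +7.9981 (running +66.0549)
Area = |Σ|/2 = |66.0549|/2 = 33.0275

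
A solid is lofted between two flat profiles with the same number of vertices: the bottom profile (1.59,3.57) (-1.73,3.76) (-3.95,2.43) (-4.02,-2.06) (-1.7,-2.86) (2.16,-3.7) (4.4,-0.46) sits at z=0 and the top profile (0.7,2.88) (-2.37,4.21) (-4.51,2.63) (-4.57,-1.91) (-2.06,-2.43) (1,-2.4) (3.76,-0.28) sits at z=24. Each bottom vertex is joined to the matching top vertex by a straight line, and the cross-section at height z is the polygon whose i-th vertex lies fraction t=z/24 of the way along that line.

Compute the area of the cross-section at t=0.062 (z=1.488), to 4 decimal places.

Area at t=0.062: 45.9592

Cross-section at t=0.062: each vertex is (1-t)·p0[i] + t·p1[i].
  v1: (1-0.062)·(1.59,3.57) + 0.062·(0.7,2.88) = (1.5348,3.5272)
  v2: (1-0.062)·(-1.73,3.76) + 0.062·(-2.37,4.21) = (-1.7697,3.7879)
  v3: (1-0.062)·(-3.95,2.43) + 0.062·(-4.51,2.63) = (-3.9847,2.4424)
  v4: (1-0.062)·(-4.02,-2.06) + 0.062·(-4.57,-1.91) = (-4.0541,-2.0507)
  v5: (1-0.062)·(-1.7,-2.86) + 0.062·(-2.06,-2.43) = (-1.7223,-2.8333)
  v6: (1-0.062)·(2.16,-3.7) + 0.062·(1,-2.4) = (2.0881,-3.6194)
  v7: (1-0.062)·(4.4,-0.46) + 0.062·(3.76,-0.28) = (4.3603,-0.4488)
Shoelace sum Σ(x_i·y_{i+1} − x_{i+1}·y_i):
  i=1: 1.5348·3.7879 − -1.7697·3.5272 = +12.0558 (running +12.0558)
  i=2: -1.7697·2.4424 − -3.9847·3.7879 = +10.7715 (running +22.8272)
  i=3: -3.9847·-2.0507 − -4.0541·2.4424 = +18.0732 (running +40.9004)
  i=4: -4.0541·-2.8333 − -1.7223·-2.0507 = +7.9547 (running +48.8551)
  i=5: -1.7223·-3.6194 − 2.0881·-2.8333 = +12.1500 (running +61.0051)
  i=6: 2.0881·-0.4488 − 4.3603·-3.6194 = +14.8445 (running +75.8497)
  i=7: 4.3603·3.5272 − 1.5348·-0.4488 = +16.0687 (running +91.9184)
Area = |Σ|/2 = |91.9184|/2 = 45.9592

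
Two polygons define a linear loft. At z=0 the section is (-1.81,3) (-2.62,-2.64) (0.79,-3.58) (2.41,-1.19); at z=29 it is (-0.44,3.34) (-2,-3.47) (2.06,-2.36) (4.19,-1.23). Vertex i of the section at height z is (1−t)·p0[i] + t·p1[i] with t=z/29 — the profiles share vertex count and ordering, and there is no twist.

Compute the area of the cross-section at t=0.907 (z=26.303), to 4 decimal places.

Area at t=0.907: 20.3012

Cross-section at t=0.907: each vertex is (1-t)·p0[i] + t·p1[i].
  v1: (1-0.907)·(-1.81,3) + 0.907·(-0.44,3.34) = (-0.5674,3.3084)
  v2: (1-0.907)·(-2.62,-2.64) + 0.907·(-2,-3.47) = (-2.0577,-3.3928)
  v3: (1-0.907)·(0.79,-3.58) + 0.907·(2.06,-2.36) = (1.9419,-2.4735)
  v4: (1-0.907)·(2.41,-1.19) + 0.907·(4.19,-1.23) = (4.0245,-1.2263)
Shoelace sum Σ(x_i·y_{i+1} − x_{i+1}·y_i):
  i=1: -0.5674·-3.3928 − -2.0577·3.3084 = +8.7326 (running +8.7326)
  i=2: -2.0577·-2.4735 − 1.9419·-3.3928 = +11.6780 (running +20.4106)
  i=3: 1.9419·-1.2263 − 4.0245·-2.4735 = +7.5730 (running +27.9837)
  i=4: 4.0245·3.3084 − -0.5674·-1.2263 = +12.6186 (running +40.6023)
Area = |Σ|/2 = |40.6023|/2 = 20.3012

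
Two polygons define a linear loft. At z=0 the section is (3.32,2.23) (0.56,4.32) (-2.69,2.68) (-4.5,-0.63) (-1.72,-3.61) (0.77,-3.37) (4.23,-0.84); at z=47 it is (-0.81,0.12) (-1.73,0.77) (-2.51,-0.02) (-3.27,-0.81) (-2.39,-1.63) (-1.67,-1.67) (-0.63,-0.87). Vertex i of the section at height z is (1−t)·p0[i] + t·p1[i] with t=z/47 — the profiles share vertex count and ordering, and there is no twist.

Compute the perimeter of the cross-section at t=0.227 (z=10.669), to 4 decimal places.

Perimeter at t=0.227: 20.9744

Cross-section at t=0.227: each vertex is (1-t)·p0[i] + t·p1[i].
  v1: (1-0.227)·(3.32,2.23) + 0.227·(-0.81,0.12) = (2.3825,1.7510)
  v2: (1-0.227)·(0.56,4.32) + 0.227·(-1.73,0.77) = (0.0402,3.5141)
  v3: (1-0.227)·(-2.69,2.68) + 0.227·(-2.51,-0.02) = (-2.6491,2.0671)
  v4: (1-0.227)·(-4.5,-0.63) + 0.227·(-3.27,-0.81) = (-4.2208,-0.6709)
  v5: (1-0.227)·(-1.72,-3.61) + 0.227·(-2.39,-1.63) = (-1.8721,-3.1605)
  v6: (1-0.227)·(0.77,-3.37) + 0.227·(-1.67,-1.67) = (0.2161,-2.9841)
  v7: (1-0.227)·(4.23,-0.84) + 0.227·(-0.63,-0.87) = (3.1268,-0.8468)
Perimeter = Σ |v_{i+1} − v_i|:
  edge 1→2: √(-2.3423² + 1.7631²) = 2.9317 (running 2.9317)
  edge 2→3: √(-2.6893² + -1.4470²) = 3.0539 (running 5.9856)
  edge 3→4: √(-1.5716² + -2.7380²) = 3.1570 (running 9.1426)
  edge 4→5: √(2.3487² + -2.4897²) = 3.4227 (running 12.5653)
  edge 5→6: √(2.0882² + 0.1764²) = 2.0957 (running 14.6610)
  edge 6→7: √(2.9107² + 2.1373²) = 3.6111 (running 18.2721)
  edge 7→1: √(-0.7443² + 2.5978²) = 2.7024 (running 20.9744)
Perimeter = 20.9744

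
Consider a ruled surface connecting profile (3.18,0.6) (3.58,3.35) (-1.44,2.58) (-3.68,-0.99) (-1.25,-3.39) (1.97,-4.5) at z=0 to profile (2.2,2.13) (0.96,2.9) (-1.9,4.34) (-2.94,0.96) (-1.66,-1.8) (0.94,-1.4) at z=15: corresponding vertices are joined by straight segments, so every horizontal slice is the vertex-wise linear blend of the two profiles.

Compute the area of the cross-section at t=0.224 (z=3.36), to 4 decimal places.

Cross-section at t=0.224: each vertex is (1-t)·p0[i] + t·p1[i].
  v1: (1-0.224)·(3.18,0.6) + 0.224·(2.2,2.13) = (2.9605,0.9427)
  v2: (1-0.224)·(3.58,3.35) + 0.224·(0.96,2.9) = (2.9931,3.2492)
  v3: (1-0.224)·(-1.44,2.58) + 0.224·(-1.9,4.34) = (-1.5430,2.9742)
  v4: (1-0.224)·(-3.68,-0.99) + 0.224·(-2.94,0.96) = (-3.5142,-0.5532)
  v5: (1-0.224)·(-1.25,-3.39) + 0.224·(-1.66,-1.8) = (-1.3418,-3.0338)
  v6: (1-0.224)·(1.97,-4.5) + 0.224·(0.94,-1.4) = (1.7393,-3.8056)
Shoelace sum Σ(x_i·y_{i+1} − x_{i+1}·y_i):
  i=1: 2.9605·3.2492 − 2.9931·0.9427 = +6.7975 (running +6.7975)
  i=2: 2.9931·2.9742 − -1.5430·3.2492 = +13.9159 (running +20.7134)
  i=3: -1.5430·-0.5532 − -3.5142·2.9742 = +11.3058 (running +32.0192)
  i=4: -3.5142·-3.0338 − -1.3418·-0.5532 = +9.9193 (running +41.9386)
  i=5: -1.3418·-3.8056 − 1.7393·-3.0338 = +10.3832 (running +52.3218)
  i=6: 1.7393·0.9427 − 2.9605·-3.8056 = +12.9061 (running +65.2278)
Area = |Σ|/2 = |65.2278|/2 = 32.6139

Area at t=0.224: 32.6139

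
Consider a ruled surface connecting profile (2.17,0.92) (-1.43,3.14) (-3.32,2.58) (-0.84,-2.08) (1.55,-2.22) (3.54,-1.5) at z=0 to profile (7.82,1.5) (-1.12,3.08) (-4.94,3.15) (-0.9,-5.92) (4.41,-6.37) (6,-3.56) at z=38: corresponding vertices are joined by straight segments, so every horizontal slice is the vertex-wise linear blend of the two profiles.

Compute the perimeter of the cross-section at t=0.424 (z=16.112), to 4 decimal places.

Perimeter at t=0.424: 25.7551

Cross-section at t=0.424: each vertex is (1-t)·p0[i] + t·p1[i].
  v1: (1-0.424)·(2.17,0.92) + 0.424·(7.82,1.5) = (4.5656,1.1659)
  v2: (1-0.424)·(-1.43,3.14) + 0.424·(-1.12,3.08) = (-1.2986,3.1146)
  v3: (1-0.424)·(-3.32,2.58) + 0.424·(-4.94,3.15) = (-4.0069,2.8217)
  v4: (1-0.424)·(-0.84,-2.08) + 0.424·(-0.9,-5.92) = (-0.8654,-3.7082)
  v5: (1-0.424)·(1.55,-2.22) + 0.424·(4.41,-6.37) = (2.7626,-3.9796)
  v6: (1-0.424)·(3.54,-1.5) + 0.424·(6,-3.56) = (4.5830,-2.3734)
Perimeter = Σ |v_{i+1} − v_i|:
  edge 1→2: √(-5.8642² + 1.9486²) = 6.1794 (running 6.1794)
  edge 2→3: √(-2.7083² + -0.2929²) = 2.7241 (running 8.9036)
  edge 3→4: √(3.1414² + -6.5298²) = 7.2462 (running 16.1498)
  edge 4→5: √(3.6281² + -0.2714²) = 3.6382 (running 19.7880)
  edge 5→6: √(1.8204² + 1.6062²) = 2.4277 (running 22.2157)
  edge 6→1: √(-0.0174² + 3.5394²) = 3.5394 (running 25.7551)
Perimeter = 25.7551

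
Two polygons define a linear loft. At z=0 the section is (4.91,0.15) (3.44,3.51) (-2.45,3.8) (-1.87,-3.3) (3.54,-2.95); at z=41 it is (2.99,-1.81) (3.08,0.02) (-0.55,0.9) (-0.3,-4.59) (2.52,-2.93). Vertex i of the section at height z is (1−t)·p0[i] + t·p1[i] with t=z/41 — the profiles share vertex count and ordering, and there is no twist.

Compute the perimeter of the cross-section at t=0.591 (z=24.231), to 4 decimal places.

Perimeter at t=0.591: 19.4185

Cross-section at t=0.591: each vertex is (1-t)·p0[i] + t·p1[i].
  v1: (1-0.591)·(4.91,0.15) + 0.591·(2.99,-1.81) = (3.7753,-1.0084)
  v2: (1-0.591)·(3.44,3.51) + 0.591·(3.08,0.02) = (3.2272,1.4474)
  v3: (1-0.591)·(-2.45,3.8) + 0.591·(-0.55,0.9) = (-1.3271,2.0861)
  v4: (1-0.591)·(-1.87,-3.3) + 0.591·(-0.3,-4.59) = (-0.9421,-4.0624)
  v5: (1-0.591)·(3.54,-2.95) + 0.591·(2.52,-2.93) = (2.9372,-2.9382)
Perimeter = Σ |v_{i+1} − v_i|:
  edge 1→2: √(-0.5480² + 2.4558²) = 2.5162 (running 2.5162)
  edge 2→3: √(-4.5543² + 0.6387²) = 4.5989 (running 7.1151)
  edge 3→4: √(0.3850² + -6.1485²) = 6.1605 (running 13.2756)
  edge 4→5: √(3.8793² + 1.1242²) = 4.0389 (running 17.3145)
  edge 5→1: √(0.8381² + 1.9298²) = 2.1040 (running 19.4185)
Perimeter = 19.4185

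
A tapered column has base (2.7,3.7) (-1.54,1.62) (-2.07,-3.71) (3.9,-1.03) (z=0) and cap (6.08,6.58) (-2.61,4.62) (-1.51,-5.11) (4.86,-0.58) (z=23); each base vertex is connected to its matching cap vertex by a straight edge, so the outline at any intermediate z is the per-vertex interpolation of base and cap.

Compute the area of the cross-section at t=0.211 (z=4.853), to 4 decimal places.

Area at t=0.211: 32.9439

Cross-section at t=0.211: each vertex is (1-t)·p0[i] + t·p1[i].
  v1: (1-0.211)·(2.7,3.7) + 0.211·(6.08,6.58) = (3.4132,4.3077)
  v2: (1-0.211)·(-1.54,1.62) + 0.211·(-2.61,4.62) = (-1.7658,2.2530)
  v3: (1-0.211)·(-2.07,-3.71) + 0.211·(-1.51,-5.11) = (-1.9518,-4.0054)
  v4: (1-0.211)·(3.9,-1.03) + 0.211·(4.86,-0.58) = (4.1026,-0.9350)
Shoelace sum Σ(x_i·y_{i+1} − x_{i+1}·y_i):
  i=1: 3.4132·2.2530 − -1.7658·4.3077 = +15.2963 (running +15.2963)
  i=2: -1.7658·-4.0054 − -1.9518·2.2530 = +11.4701 (running +26.7664)
  i=3: -1.9518·-0.9350 − 4.1026·-4.0054 = +18.2575 (running +45.0238)
  i=4: 4.1026·4.3077 − 3.4132·-0.9350 = +20.8640 (running +65.8878)
Area = |Σ|/2 = |65.8878|/2 = 32.9439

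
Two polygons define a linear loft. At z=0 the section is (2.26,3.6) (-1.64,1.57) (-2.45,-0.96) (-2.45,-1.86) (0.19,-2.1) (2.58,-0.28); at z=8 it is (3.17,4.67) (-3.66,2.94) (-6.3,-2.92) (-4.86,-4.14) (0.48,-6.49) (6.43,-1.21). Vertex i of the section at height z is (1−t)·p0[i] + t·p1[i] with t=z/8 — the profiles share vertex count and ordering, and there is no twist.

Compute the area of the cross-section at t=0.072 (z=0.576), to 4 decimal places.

Cross-section at t=0.072: each vertex is (1-t)·p0[i] + t·p1[i].
  v1: (1-0.072)·(2.26,3.6) + 0.072·(3.17,4.67) = (2.3255,3.6770)
  v2: (1-0.072)·(-1.64,1.57) + 0.072·(-3.66,2.94) = (-1.7854,1.6686)
  v3: (1-0.072)·(-2.45,-0.96) + 0.072·(-6.3,-2.92) = (-2.7272,-1.1011)
  v4: (1-0.072)·(-2.45,-1.86) + 0.072·(-4.86,-4.14) = (-2.6235,-2.0242)
  v5: (1-0.072)·(0.19,-2.1) + 0.072·(0.48,-6.49) = (0.2109,-2.4161)
  v6: (1-0.072)·(2.58,-0.28) + 0.072·(6.43,-1.21) = (2.8572,-0.3470)
Shoelace sum Σ(x_i·y_{i+1} − x_{i+1}·y_i):
  i=1: 2.3255·1.6686 − -1.7854·3.6770 = +10.4456 (running +10.4456)
  i=2: -1.7854·-1.1011 − -2.7272·1.6686 = +6.5167 (running +16.9623)
  i=3: -2.7272·-2.0242 − -2.6235·-1.1011 = +2.6315 (running +19.5938)
  i=4: -2.6235·-2.4161 − 0.2109·-2.0242 = +6.7655 (running +26.3593)
  i=5: 0.2109·-0.3470 − 2.8572·-2.4161 = +6.8301 (running +33.1893)
  i=6: 2.8572·3.6770 − 2.3255·-0.3470 = +11.3129 (running +44.5022)
Area = |Σ|/2 = |44.5022|/2 = 22.2511

Area at t=0.072: 22.2511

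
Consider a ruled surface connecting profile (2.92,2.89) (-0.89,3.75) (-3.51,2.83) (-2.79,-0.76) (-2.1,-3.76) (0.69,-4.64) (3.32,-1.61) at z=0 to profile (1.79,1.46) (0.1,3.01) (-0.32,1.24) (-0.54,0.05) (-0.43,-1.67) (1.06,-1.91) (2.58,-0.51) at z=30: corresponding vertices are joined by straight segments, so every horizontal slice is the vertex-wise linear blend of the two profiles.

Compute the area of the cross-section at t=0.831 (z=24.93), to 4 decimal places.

Area at t=0.831: 13.7946

Cross-section at t=0.831: each vertex is (1-t)·p0[i] + t·p1[i].
  v1: (1-0.831)·(2.92,2.89) + 0.831·(1.79,1.46) = (1.9810,1.7017)
  v2: (1-0.831)·(-0.89,3.75) + 0.831·(0.1,3.01) = (-0.0673,3.1351)
  v3: (1-0.831)·(-3.51,2.83) + 0.831·(-0.32,1.24) = (-0.8591,1.5087)
  v4: (1-0.831)·(-2.79,-0.76) + 0.831·(-0.54,0.05) = (-0.9203,-0.0869)
  v5: (1-0.831)·(-2.1,-3.76) + 0.831·(-0.43,-1.67) = (-0.7122,-2.0232)
  v6: (1-0.831)·(0.69,-4.64) + 0.831·(1.06,-1.91) = (0.9975,-2.3714)
  v7: (1-0.831)·(3.32,-1.61) + 0.831·(2.58,-0.51) = (2.7051,-0.6959)
Shoelace sum Σ(x_i·y_{i+1} − x_{i+1}·y_i):
  i=1: 1.9810·3.1351 − -0.0673·1.7017 = +6.3250 (running +6.3250)
  i=2: -0.0673·1.5087 − -0.8591·3.1351 = +2.5918 (running +8.9168)
  i=3: -0.8591·-0.0869 − -0.9203·1.5087 = +1.4630 (running +10.3798)
  i=4: -0.9203·-2.0232 − -0.7122·-0.0869 = +1.8000 (running +12.1798)
  i=5: -0.7122·-2.3714 − 0.9975·-2.0232 = +3.7071 (running +15.8869)
  i=6: 0.9975·-0.6959 − 2.7051·-2.3714 = +5.7206 (running +21.6074)
  i=7: 2.7051·1.7017 − 1.9810·-0.6959 = +5.9817 (running +27.5891)
Area = |Σ|/2 = |27.5891|/2 = 13.7946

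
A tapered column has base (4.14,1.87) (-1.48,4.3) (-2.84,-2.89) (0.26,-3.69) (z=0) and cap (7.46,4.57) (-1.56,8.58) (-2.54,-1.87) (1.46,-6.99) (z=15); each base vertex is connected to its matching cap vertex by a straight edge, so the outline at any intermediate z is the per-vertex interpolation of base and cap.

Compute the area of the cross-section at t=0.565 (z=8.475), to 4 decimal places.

Area at t=0.565: 60.3336

Cross-section at t=0.565: each vertex is (1-t)·p0[i] + t·p1[i].
  v1: (1-0.565)·(4.14,1.87) + 0.565·(7.46,4.57) = (6.0158,3.3955)
  v2: (1-0.565)·(-1.48,4.3) + 0.565·(-1.56,8.58) = (-1.5252,6.7182)
  v3: (1-0.565)·(-2.84,-2.89) + 0.565·(-2.54,-1.87) = (-2.6705,-2.3137)
  v4: (1-0.565)·(0.26,-3.69) + 0.565·(1.46,-6.99) = (0.9380,-5.5545)
Shoelace sum Σ(x_i·y_{i+1} − x_{i+1}·y_i):
  i=1: 6.0158·6.7182 − -1.5252·3.3955 = +45.5942 (running +45.5942)
  i=2: -1.5252·-2.3137 − -2.6705·6.7182 = +21.4698 (running +67.0640)
  i=3: -2.6705·-5.5545 − 0.9380·-2.3137 = +17.0035 (running +84.0675)
  i=4: 0.9380·3.3955 − 6.0158·-5.5545 = +36.5997 (running +120.6673)
Area = |Σ|/2 = |120.6673|/2 = 60.3336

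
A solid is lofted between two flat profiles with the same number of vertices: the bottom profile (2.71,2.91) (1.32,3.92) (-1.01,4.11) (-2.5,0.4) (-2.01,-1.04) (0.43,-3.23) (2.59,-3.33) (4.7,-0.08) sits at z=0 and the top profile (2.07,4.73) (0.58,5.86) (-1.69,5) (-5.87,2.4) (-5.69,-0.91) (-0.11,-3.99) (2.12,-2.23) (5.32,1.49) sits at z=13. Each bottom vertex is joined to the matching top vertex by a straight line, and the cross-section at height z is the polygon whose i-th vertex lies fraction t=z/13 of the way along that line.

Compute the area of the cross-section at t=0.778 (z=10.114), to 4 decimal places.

Area at t=0.778: 59.5044

Cross-section at t=0.778: each vertex is (1-t)·p0[i] + t·p1[i].
  v1: (1-0.778)·(2.71,2.91) + 0.778·(2.07,4.73) = (2.2121,4.3260)
  v2: (1-0.778)·(1.32,3.92) + 0.778·(0.58,5.86) = (0.7443,5.4293)
  v3: (1-0.778)·(-1.01,4.11) + 0.778·(-1.69,5) = (-1.5390,4.8024)
  v4: (1-0.778)·(-2.5,0.4) + 0.778·(-5.87,2.4) = (-5.1219,1.9560)
  v5: (1-0.778)·(-2.01,-1.04) + 0.778·(-5.69,-0.91) = (-4.8730,-0.9389)
  v6: (1-0.778)·(0.43,-3.23) + 0.778·(-0.11,-3.99) = (0.0099,-3.8213)
  v7: (1-0.778)·(2.59,-3.33) + 0.778·(2.12,-2.23) = (2.2243,-2.4742)
  v8: (1-0.778)·(4.7,-0.08) + 0.778·(5.32,1.49) = (5.1824,1.1415)
Shoelace sum Σ(x_i·y_{i+1} − x_{i+1}·y_i):
  i=1: 2.2121·5.4293 − 0.7443·4.3260 = +8.7904 (running +8.7904)
  i=2: 0.7443·4.8024 − -1.5390·5.4293 = +11.9303 (running +20.7207)
  i=3: -1.5390·1.9560 − -5.1219·4.8024 = +21.5870 (running +42.3076)
  i=4: -5.1219·-0.9389 − -4.8730·1.9560 = +14.3404 (running +56.6480)
  i=5: -4.8730·-3.8213 − 0.0099·-0.9389 = +18.6305 (running +75.2785)
  i=6: 0.0099·-2.4742 − 2.2243·-3.8213 = +8.4754 (running +83.7539)
  i=7: 2.2243·1.1415 − 5.1824·-2.4742 = +15.3612 (running +99.1151)
  i=8: 5.1824·4.3260 − 2.2121·1.1415 = +19.8937 (running +119.0088)
Area = |Σ|/2 = |119.0088|/2 = 59.5044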